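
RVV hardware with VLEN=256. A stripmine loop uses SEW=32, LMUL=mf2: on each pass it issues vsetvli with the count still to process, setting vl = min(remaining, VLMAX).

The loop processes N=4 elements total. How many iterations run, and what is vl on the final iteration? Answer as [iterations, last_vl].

[iterations, last_vl] = [1, 4]

VLMAX = VLEN×LMUL/SEW = 256×1/2/32 = 4
N=4: ⌈4/4⌉ = 1 iters; last vl = 4 − 0×4 = 4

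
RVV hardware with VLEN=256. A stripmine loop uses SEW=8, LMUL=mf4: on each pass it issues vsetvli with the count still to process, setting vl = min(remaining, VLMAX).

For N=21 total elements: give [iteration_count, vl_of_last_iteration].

VLMAX = VLEN×LMUL/SEW = 256×1/4/8 = 8
N=21: ⌈21/8⌉ = 3 iters; last vl = 21 − 2×8 = 5

[iterations, last_vl] = [3, 5]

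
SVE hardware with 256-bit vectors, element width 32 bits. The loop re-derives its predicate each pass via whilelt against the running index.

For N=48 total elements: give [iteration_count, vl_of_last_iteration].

[iterations, last_vl] = [6, 8]

register lanes = 256/32 = 8
N=48: ⌈48/8⌉ = 6 iters; last vl = 48 − 5×8 = 8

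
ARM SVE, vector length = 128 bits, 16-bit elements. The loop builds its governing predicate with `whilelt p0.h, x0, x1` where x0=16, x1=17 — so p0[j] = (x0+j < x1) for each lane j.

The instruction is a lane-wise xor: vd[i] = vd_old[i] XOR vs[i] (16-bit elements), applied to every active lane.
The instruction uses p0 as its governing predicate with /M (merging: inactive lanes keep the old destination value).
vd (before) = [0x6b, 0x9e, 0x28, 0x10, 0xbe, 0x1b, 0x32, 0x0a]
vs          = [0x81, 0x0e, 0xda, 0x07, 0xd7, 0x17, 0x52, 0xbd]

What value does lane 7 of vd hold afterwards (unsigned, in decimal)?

register lanes = 128/16 = 8
active while 16+j < 17, i.e. j ∈ [0,1) capped at 8 ⇒ 1
lane  0: xor(0x6b,0x81) ⇒ 0xea
lane  1: tail/keep ⇒ 0x9e
lane  2: tail/keep ⇒ 0x28
lane  3: tail/keep ⇒ 0x10
lane  4: tail/keep ⇒ 0xbe
lane  5: tail/keep ⇒ 0x1b
lane  6: tail/keep ⇒ 0x32
lane  7: tail/keep ⇒ 0x0a

vd[7] = 10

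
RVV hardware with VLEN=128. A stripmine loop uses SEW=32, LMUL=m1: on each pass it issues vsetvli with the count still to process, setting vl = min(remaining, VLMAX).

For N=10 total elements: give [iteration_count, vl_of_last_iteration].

VLMAX = (128 × 1) / 32 = 4 lanes
10 elements at 4/iter → 3 passes, remainder 2 on the last

[iterations, last_vl] = [3, 2]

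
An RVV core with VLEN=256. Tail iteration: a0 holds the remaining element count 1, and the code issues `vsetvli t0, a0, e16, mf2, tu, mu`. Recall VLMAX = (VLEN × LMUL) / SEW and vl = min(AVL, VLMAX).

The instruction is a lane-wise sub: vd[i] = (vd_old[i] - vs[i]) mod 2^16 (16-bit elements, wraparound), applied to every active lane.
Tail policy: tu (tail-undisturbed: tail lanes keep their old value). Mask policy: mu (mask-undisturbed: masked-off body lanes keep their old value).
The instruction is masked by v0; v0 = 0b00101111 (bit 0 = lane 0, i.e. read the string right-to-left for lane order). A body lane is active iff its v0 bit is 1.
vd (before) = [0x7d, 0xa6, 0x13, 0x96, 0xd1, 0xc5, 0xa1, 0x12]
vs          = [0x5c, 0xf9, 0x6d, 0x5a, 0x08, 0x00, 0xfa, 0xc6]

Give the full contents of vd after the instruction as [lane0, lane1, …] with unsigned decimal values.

VLMAX = (256 × 1/2) / 16 = 8 lanes
vl = min(AVL, VLMAX) = min(1, 8) = 1
  i=0: sub(0x7d,0x5c) → 33
  i=1: tail/keep → 166
  i=2: tail/keep → 19
  i=3: tail/keep → 150
  i=4: tail/keep → 209
  i=5: tail/keep → 197
  i=6: tail/keep → 161
  i=7: tail/keep → 18

vd = [33, 166, 19, 150, 209, 197, 161, 18]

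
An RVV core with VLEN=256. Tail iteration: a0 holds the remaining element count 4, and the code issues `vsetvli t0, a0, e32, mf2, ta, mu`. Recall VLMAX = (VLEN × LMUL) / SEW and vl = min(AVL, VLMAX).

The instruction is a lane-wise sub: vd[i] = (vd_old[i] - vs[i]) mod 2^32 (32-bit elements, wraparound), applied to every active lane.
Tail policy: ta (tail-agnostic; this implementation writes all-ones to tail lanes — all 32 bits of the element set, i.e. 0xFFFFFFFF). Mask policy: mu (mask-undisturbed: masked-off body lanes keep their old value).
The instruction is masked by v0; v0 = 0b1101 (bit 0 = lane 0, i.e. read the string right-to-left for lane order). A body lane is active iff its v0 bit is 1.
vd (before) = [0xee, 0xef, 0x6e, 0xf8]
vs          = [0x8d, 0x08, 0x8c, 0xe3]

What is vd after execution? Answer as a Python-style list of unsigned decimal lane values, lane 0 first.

vd = [97, 239, 4294967266, 21]

VLMAX = VLEN×LMUL/SEW = 256×1/2/32 = 4
vl ← min(4, 4) = 4
lane  0: sub(0xee,0x8d) ⇒ 0x61
lane  1: mask-off/keep ⇒ 0xef
lane  2: sub(0x6e,0x8c) ⇒ 0xffffffe2
lane  3: sub(0xf8,0xe3) ⇒ 0x15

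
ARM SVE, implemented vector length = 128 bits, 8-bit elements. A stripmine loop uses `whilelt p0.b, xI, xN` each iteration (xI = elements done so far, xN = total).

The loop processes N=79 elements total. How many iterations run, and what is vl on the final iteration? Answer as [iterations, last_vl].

128-bit reg / 8-bit elem → 16 lanes
N=79: ⌈79/16⌉ = 5 iters; last vl = 79 − 4×16 = 15

[iterations, last_vl] = [5, 15]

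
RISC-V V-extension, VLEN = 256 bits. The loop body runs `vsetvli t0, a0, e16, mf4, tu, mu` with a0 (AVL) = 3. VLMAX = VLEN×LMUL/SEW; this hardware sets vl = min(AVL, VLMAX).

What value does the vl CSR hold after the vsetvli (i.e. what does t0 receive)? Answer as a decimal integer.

lanes per group: 256·1/4/16 = 4
vl = min(AVL, VLMAX) = min(3, 4) = 3

vl = 3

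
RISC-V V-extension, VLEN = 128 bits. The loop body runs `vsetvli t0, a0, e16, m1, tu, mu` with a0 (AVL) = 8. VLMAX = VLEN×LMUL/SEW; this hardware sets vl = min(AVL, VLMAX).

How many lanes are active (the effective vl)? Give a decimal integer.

VLMAX = VLEN×LMUL/SEW = 128×1/16 = 8
vl = min(AVL, VLMAX) = min(8, 8) = 8

vl = 8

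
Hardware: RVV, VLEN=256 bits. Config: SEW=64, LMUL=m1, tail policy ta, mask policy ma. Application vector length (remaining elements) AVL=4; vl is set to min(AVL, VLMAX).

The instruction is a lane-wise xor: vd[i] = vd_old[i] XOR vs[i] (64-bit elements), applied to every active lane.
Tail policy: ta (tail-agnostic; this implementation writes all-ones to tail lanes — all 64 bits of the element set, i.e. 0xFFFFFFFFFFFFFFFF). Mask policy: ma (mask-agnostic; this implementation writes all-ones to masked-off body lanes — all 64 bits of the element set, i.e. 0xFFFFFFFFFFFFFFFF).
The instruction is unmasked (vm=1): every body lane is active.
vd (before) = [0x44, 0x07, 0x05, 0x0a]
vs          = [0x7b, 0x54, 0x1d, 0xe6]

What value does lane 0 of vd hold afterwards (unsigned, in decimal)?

VLMAX = (256 × 1) / 64 = 4 lanes
vl ← min(4, 4) = 4
vd[0] xor(0x44,0x7b) -> 0x3f
vd[1] xor(0x07,0x54) -> 0x53
vd[2] xor(0x05,0x1d) -> 0x18
vd[3] xor(0x0a,0xe6) -> 0xec

vd[0] = 63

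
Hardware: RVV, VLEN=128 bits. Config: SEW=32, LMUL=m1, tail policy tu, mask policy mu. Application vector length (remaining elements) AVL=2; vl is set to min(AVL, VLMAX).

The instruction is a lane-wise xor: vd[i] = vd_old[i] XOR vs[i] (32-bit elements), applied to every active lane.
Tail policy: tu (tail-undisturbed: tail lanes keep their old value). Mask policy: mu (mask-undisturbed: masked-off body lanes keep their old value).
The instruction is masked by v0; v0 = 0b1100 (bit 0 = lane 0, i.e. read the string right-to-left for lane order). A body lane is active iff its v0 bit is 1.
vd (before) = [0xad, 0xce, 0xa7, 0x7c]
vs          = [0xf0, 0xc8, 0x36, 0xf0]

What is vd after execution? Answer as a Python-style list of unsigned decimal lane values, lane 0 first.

vd = [173, 206, 167, 124]

lanes per group: 128·1/32 = 4
vl ← min(2, 4) = 2
[0] mask-off/keep = 0xad
[1] mask-off/keep = 0xce
[2] tail/keep = 0xa7
[3] tail/keep = 0x7c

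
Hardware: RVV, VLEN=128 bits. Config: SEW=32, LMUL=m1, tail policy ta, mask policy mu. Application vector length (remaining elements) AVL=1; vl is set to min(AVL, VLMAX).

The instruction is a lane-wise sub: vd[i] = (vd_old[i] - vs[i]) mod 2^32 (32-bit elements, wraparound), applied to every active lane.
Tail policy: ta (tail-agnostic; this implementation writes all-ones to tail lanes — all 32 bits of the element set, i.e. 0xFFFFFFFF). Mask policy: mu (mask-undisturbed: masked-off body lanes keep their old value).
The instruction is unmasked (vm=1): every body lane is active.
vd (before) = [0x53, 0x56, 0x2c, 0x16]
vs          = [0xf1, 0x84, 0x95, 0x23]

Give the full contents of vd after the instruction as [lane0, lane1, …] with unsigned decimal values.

lanes per group: 128·1/32 = 4
vl = min(AVL, VLMAX) = min(1, 4) = 1
[0] sub(0x53,0xf1) = 0xffffff62
[1] tail/ones = 0xffffffff
[2] tail/ones = 0xffffffff
[3] tail/ones = 0xffffffff

vd = [4294967138, 4294967295, 4294967295, 4294967295]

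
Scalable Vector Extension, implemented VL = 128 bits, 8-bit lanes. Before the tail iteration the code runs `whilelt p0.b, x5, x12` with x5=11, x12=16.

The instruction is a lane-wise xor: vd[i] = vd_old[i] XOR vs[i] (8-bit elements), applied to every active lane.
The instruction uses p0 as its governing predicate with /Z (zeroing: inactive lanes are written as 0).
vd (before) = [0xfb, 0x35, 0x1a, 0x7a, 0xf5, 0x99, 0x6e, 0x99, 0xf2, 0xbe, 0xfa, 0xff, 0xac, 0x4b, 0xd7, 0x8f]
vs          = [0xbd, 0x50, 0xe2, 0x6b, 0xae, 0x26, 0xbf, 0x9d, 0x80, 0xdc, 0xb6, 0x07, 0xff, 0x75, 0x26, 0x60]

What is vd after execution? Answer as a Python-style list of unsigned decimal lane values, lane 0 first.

vd = [70, 101, 248, 17, 91, 0, 0, 0, 0, 0, 0, 0, 0, 0, 0, 0]

register lanes = 128/8 = 16
active while 11+j < 16, i.e. j ∈ [0,5) capped at 16 ⇒ 5
[0] xor(0xfb,0xbd) = 0x46
[1] xor(0x35,0x50) = 0x65
[2] xor(0x1a,0xe2) = 0xf8
[3] xor(0x7a,0x6b) = 0x11
[4] xor(0xf5,0xae) = 0x5b
[5] tail/zero = 0x00
[6] tail/zero = 0x00
[7] tail/zero = 0x00
[8] tail/zero = 0x00
[9] tail/zero = 0x00
[10] tail/zero = 0x00
[11] tail/zero = 0x00
[12] tail/zero = 0x00
[13] tail/zero = 0x00
[14] tail/zero = 0x00
[15] tail/zero = 0x00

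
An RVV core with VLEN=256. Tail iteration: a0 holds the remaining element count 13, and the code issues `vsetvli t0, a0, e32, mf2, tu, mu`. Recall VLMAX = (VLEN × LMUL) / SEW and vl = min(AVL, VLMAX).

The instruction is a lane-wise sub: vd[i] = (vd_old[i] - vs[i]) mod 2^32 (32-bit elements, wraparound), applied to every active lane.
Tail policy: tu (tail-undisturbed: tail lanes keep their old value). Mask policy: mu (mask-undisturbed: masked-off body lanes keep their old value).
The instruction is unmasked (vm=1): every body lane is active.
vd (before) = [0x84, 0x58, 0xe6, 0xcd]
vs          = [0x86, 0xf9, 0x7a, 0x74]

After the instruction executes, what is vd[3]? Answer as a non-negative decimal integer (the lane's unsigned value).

vd[3] = 89

lanes per group: 256·1/2/32 = 4
AVL=13 > VLMAX=4, so vl = 4
vd[0] sub(0x84,0x86) -> 0xfffffffe
vd[1] sub(0x58,0xf9) -> 0xffffff5f
vd[2] sub(0xe6,0x7a) -> 0x6c
vd[3] sub(0xcd,0x74) -> 0x59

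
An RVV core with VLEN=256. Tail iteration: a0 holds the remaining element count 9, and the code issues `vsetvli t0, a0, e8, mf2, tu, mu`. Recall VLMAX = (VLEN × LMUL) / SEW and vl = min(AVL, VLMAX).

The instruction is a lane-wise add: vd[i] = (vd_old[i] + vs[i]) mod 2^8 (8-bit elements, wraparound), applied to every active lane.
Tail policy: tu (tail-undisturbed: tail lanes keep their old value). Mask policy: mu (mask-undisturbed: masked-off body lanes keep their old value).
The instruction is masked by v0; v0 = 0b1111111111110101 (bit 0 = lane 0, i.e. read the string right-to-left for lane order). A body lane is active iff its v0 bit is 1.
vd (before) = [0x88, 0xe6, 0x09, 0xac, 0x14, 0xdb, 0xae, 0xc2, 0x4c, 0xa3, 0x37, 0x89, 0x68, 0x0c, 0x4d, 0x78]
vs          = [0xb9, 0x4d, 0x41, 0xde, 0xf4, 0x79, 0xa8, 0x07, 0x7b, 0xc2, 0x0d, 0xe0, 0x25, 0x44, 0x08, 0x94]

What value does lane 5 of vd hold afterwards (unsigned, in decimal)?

VLMAX = (256 × 1/2) / 8 = 16 lanes
AVL=9 ≤ VLMAX=16, so vl = 9
lane  0: add(0x88,0xb9) ⇒ 0x41
lane  1: mask-off/keep ⇒ 0xe6
lane  2: add(0x09,0x41) ⇒ 0x4a
lane  3: mask-off/keep ⇒ 0xac
lane  4: add(0x14,0xf4) ⇒ 0x08
lane  5: add(0xdb,0x79) ⇒ 0x54
lane  6: add(0xae,0xa8) ⇒ 0x56
lane  7: add(0xc2,0x07) ⇒ 0xc9
lane  8: add(0x4c,0x7b) ⇒ 0xc7
lane  9: tail/keep ⇒ 0xa3
lane 10: tail/keep ⇒ 0x37
lane 11: tail/keep ⇒ 0x89
lane 12: tail/keep ⇒ 0x68
lane 13: tail/keep ⇒ 0x0c
lane 14: tail/keep ⇒ 0x4d
lane 15: tail/keep ⇒ 0x78

vd[5] = 84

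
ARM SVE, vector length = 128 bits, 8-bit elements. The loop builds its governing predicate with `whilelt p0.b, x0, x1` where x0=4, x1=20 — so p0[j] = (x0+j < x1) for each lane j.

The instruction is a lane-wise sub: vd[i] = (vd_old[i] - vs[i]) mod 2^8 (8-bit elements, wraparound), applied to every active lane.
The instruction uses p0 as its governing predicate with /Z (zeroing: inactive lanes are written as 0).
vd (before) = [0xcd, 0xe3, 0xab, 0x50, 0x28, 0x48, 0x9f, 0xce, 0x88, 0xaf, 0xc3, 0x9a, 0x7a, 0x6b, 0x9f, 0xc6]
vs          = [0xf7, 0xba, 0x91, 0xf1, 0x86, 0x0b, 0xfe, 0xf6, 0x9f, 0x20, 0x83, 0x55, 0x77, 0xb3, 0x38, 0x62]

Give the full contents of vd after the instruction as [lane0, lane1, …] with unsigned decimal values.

vd = [214, 41, 26, 95, 162, 61, 161, 216, 233, 143, 64, 69, 3, 184, 103, 100]

register lanes = 128/8 = 16
whilelt: lane j active iff 4+j < 20 → j < 16 → 16 active
[0] sub(0xcd,0xf7) = 0xd6
[1] sub(0xe3,0xba) = 0x29
[2] sub(0xab,0x91) = 0x1a
[3] sub(0x50,0xf1) = 0x5f
[4] sub(0x28,0x86) = 0xa2
[5] sub(0x48,0x0b) = 0x3d
[6] sub(0x9f,0xfe) = 0xa1
[7] sub(0xce,0xf6) = 0xd8
[8] sub(0x88,0x9f) = 0xe9
[9] sub(0xaf,0x20) = 0x8f
[10] sub(0xc3,0x83) = 0x40
[11] sub(0x9a,0x55) = 0x45
[12] sub(0x7a,0x77) = 0x03
[13] sub(0x6b,0xb3) = 0xb8
[14] sub(0x9f,0x38) = 0x67
[15] sub(0xc6,0x62) = 0x64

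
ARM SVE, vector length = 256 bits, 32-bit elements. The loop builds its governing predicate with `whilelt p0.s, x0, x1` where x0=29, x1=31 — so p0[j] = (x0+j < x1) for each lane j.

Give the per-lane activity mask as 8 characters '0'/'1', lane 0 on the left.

256-bit reg / 32-bit elem → 8 lanes
whilelt: lane j active iff 29+j < 31 → j < 2 → 2 active
bits (lane 0 leftmost): 11000000

predicate = 11000000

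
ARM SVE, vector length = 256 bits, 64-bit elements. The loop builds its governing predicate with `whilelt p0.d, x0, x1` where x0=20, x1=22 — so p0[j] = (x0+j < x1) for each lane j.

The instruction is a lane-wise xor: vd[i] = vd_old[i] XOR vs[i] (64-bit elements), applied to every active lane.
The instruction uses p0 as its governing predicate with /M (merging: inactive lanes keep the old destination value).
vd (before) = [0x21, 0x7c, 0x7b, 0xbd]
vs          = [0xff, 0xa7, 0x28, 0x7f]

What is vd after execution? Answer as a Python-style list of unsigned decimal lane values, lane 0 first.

vd = [222, 219, 123, 189]

lane count: 256 div 64 = 4
active while 20+j < 22, i.e. j ∈ [0,2) capped at 4 ⇒ 2
[0] xor(0x21,0xff) = 0xde
[1] xor(0x7c,0xa7) = 0xdb
[2] tail/keep = 0x7b
[3] tail/keep = 0xbd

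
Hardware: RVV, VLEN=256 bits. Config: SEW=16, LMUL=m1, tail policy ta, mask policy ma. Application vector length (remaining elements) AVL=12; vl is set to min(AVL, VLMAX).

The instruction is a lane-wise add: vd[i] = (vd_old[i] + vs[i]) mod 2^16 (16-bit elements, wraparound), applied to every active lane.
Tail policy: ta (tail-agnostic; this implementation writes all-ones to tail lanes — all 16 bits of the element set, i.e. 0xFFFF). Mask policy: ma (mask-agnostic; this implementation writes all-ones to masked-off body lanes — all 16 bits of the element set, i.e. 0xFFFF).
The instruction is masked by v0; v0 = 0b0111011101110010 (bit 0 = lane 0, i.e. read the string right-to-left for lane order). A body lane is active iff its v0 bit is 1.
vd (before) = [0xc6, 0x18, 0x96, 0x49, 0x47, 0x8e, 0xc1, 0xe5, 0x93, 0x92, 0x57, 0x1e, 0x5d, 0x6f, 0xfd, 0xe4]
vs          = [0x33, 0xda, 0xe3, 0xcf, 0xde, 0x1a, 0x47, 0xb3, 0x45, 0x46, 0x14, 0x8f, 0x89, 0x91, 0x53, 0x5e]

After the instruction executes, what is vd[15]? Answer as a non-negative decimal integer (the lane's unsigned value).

VLMAX = VLEN×LMUL/SEW = 256×1/16 = 16
vl ← min(12, 16) = 12
[0] mask-off/ones = 0xffff
[1] add(0x18,0xda) = 0xf2
[2] mask-off/ones = 0xffff
[3] mask-off/ones = 0xffff
[4] add(0x47,0xde) = 0x125
[5] add(0x8e,0x1a) = 0xa8
[6] add(0xc1,0x47) = 0x108
[7] mask-off/ones = 0xffff
[8] add(0x93,0x45) = 0xd8
[9] add(0x92,0x46) = 0xd8
[10] add(0x57,0x14) = 0x6b
[11] mask-off/ones = 0xffff
[12] tail/ones = 0xffff
[13] tail/ones = 0xffff
[14] tail/ones = 0xffff
[15] tail/ones = 0xffff

vd[15] = 65535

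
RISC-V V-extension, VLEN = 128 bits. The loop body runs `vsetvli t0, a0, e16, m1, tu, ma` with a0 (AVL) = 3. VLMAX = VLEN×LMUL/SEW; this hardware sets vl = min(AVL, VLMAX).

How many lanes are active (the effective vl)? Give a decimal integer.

VLMAX = VLEN×LMUL/SEW = 128×1/16 = 8
AVL=3 ≤ VLMAX=8, so vl = 3

vl = 3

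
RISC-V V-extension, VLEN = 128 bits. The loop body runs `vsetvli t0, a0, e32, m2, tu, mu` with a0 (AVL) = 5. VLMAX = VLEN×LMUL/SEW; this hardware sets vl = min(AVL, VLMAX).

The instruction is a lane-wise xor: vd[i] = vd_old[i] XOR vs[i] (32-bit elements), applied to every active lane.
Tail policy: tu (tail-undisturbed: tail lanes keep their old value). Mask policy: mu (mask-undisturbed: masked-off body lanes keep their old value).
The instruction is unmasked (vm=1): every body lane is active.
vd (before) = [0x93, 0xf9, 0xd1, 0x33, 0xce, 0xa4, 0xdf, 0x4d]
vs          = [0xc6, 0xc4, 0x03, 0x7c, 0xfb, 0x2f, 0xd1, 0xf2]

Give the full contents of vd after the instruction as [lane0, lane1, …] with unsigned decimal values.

vd = [85, 61, 210, 79, 53, 164, 223, 77]

VLMAX = (128 × 2) / 32 = 8 lanes
vl ← min(5, 8) = 5
[0] xor(0x93,0xc6) = 0x55
[1] xor(0xf9,0xc4) = 0x3d
[2] xor(0xd1,0x03) = 0xd2
[3] xor(0x33,0x7c) = 0x4f
[4] xor(0xce,0xfb) = 0x35
[5] tail/keep = 0xa4
[6] tail/keep = 0xdf
[7] tail/keep = 0x4d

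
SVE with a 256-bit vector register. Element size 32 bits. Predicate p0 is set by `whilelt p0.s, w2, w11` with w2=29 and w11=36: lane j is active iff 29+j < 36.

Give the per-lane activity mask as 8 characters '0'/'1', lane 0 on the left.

predicate = 11111110

register lanes = 256/32 = 8
active while 29+j < 36, i.e. j ∈ [0,7) capped at 8 ⇒ 7
bits (lane 0 leftmost): 11111110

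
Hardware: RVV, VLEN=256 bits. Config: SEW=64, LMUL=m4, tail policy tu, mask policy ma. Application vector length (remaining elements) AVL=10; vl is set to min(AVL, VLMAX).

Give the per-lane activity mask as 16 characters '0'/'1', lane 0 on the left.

VLMAX = VLEN×LMUL/SEW = 256×4/64 = 16
vl ← min(10, 16) = 10
bits (lane 0 leftmost): 1111111111000000

predicate = 1111111111000000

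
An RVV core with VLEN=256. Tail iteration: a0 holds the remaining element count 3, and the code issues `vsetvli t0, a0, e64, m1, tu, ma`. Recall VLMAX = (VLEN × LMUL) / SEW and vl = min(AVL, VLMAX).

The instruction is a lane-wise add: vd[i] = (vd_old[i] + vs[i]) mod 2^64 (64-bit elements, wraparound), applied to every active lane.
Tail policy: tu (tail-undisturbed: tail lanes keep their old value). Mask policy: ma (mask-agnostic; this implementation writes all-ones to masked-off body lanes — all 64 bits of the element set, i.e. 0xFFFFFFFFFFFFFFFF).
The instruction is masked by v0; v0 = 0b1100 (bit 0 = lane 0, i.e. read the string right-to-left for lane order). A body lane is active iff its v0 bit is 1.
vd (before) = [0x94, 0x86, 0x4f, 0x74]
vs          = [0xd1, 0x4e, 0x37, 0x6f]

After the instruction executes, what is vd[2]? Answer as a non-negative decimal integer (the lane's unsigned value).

vd[2] = 134

lanes per group: 256·1/64 = 4
vl ← min(3, 4) = 3
lane  0: mask-off/ones ⇒ 0xffffffffffffffff
lane  1: mask-off/ones ⇒ 0xffffffffffffffff
lane  2: add(0x4f,0x37) ⇒ 0x86
lane  3: tail/keep ⇒ 0x74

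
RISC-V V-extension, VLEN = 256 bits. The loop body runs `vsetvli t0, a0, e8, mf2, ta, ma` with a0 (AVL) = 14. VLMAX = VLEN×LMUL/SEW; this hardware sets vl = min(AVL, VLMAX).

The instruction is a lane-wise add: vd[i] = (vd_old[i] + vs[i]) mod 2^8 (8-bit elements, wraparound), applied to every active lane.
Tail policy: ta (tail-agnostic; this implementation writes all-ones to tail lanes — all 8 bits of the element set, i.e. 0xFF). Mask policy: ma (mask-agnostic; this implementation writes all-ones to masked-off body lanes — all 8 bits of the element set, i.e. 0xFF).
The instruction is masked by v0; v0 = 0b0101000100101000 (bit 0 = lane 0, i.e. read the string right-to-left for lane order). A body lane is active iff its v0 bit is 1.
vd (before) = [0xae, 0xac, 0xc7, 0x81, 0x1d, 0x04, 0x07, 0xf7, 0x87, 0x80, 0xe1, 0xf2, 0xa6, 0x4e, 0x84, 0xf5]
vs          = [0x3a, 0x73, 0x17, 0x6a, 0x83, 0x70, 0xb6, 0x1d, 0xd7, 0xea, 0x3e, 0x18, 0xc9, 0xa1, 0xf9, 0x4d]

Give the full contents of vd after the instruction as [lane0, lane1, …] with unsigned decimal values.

lanes per group: 256·1/2/8 = 16
vl = min(AVL, VLMAX) = min(14, 16) = 14
  i=0: mask-off/ones → 255
  i=1: mask-off/ones → 255
  i=2: mask-off/ones → 255
  i=3: add(0x81,0x6a) → 235
  i=4: mask-off/ones → 255
  i=5: add(0x04,0x70) → 116
  i=6: mask-off/ones → 255
  i=7: mask-off/ones → 255
  i=8: add(0x87,0xd7) → 94
  i=9: mask-off/ones → 255
  i=10: mask-off/ones → 255
  i=11: mask-off/ones → 255
  i=12: add(0xa6,0xc9) → 111
  i=13: mask-off/ones → 255
  i=14: tail/ones → 255
  i=15: tail/ones → 255

vd = [255, 255, 255, 235, 255, 116, 255, 255, 94, 255, 255, 255, 111, 255, 255, 255]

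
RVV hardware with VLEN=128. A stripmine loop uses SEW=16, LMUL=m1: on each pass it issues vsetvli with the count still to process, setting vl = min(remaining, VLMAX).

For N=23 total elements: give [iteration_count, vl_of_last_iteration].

VLMAX = (128 × 1) / 16 = 8 lanes
iterations = ceil(23/8) = 3; final-pass vl = 7

[iterations, last_vl] = [3, 7]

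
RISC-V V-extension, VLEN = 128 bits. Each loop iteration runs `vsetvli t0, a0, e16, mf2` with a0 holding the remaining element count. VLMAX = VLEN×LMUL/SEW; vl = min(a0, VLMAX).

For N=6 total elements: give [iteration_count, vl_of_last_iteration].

[iterations, last_vl] = [2, 2]

VLMAX = (128 × 1/2) / 16 = 4 lanes
iterations = ceil(6/4) = 2; final-pass vl = 2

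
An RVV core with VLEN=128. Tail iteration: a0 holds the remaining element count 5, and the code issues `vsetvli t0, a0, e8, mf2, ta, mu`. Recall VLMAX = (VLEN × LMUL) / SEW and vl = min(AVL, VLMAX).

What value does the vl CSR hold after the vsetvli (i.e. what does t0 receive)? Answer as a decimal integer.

vl = 5

VLMAX = (128 × 1/2) / 8 = 8 lanes
AVL=5 ≤ VLMAX=8, so vl = 5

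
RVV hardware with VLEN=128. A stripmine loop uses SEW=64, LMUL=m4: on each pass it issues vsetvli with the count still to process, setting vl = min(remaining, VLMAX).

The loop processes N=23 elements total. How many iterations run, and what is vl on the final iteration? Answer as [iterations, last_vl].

[iterations, last_vl] = [3, 7]

VLMAX = VLEN×LMUL/SEW = 128×4/64 = 8
N=23: ⌈23/8⌉ = 3 iters; last vl = 23 − 2×8 = 7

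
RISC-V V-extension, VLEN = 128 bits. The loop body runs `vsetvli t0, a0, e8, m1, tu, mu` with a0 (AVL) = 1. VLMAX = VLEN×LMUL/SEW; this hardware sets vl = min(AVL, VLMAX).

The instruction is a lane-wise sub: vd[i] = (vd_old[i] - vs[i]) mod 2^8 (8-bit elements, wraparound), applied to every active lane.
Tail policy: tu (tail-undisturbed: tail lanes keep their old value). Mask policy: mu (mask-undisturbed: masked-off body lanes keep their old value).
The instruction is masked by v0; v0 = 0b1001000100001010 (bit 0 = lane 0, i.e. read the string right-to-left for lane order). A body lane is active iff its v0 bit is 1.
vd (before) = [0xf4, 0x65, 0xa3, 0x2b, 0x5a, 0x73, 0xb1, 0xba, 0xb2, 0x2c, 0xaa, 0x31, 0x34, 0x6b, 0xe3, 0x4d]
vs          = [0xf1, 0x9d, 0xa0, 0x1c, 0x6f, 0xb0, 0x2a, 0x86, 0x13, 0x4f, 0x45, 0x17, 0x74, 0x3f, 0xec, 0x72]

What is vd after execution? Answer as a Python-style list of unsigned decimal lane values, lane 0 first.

vd = [244, 101, 163, 43, 90, 115, 177, 186, 178, 44, 170, 49, 52, 107, 227, 77]

VLMAX = (128 × 1) / 8 = 16 lanes
vl ← min(1, 16) = 1
  i=0: mask-off/keep → 244
  i=1: tail/keep → 101
  i=2: tail/keep → 163
  i=3: tail/keep → 43
  i=4: tail/keep → 90
  i=5: tail/keep → 115
  i=6: tail/keep → 177
  i=7: tail/keep → 186
  i=8: tail/keep → 178
  i=9: tail/keep → 44
  i=10: tail/keep → 170
  i=11: tail/keep → 49
  i=12: tail/keep → 52
  i=13: tail/keep → 107
  i=14: tail/keep → 227
  i=15: tail/keep → 77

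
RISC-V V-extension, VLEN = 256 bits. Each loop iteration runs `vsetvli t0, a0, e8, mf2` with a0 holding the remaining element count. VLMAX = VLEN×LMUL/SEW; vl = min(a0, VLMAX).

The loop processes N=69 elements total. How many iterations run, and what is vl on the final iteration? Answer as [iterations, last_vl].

[iterations, last_vl] = [5, 5]

VLMAX = (256 × 1/2) / 8 = 16 lanes
69 elements at 16/iter → 5 passes, remainder 5 on the last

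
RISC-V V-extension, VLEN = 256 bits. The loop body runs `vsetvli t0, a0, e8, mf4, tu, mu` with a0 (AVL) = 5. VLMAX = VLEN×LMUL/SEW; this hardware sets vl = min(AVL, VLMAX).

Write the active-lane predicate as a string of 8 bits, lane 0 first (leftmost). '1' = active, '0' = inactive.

VLMAX = (256 × 1/4) / 8 = 8 lanes
vl ← min(5, 8) = 5
bits (lane 0 leftmost): 11111000

predicate = 11111000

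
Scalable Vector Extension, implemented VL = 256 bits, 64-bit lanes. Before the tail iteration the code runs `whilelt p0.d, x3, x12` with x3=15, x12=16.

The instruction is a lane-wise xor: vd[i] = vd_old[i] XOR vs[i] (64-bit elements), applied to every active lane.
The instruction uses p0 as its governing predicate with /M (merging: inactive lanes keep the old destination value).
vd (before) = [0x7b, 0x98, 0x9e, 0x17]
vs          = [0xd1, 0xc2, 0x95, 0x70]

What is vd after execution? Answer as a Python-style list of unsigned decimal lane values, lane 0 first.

lane count: 256 div 64 = 4
whilelt: lane j active iff 15+j < 16 → j < 1 → 1 active
vd[0] xor(0x7b,0xd1) -> 0xaa
vd[1] tail/keep -> 0x98
vd[2] tail/keep -> 0x9e
vd[3] tail/keep -> 0x17

vd = [170, 152, 158, 23]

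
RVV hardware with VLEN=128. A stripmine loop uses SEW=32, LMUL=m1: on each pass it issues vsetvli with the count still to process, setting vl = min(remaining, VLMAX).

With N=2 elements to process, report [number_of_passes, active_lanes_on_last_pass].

[iterations, last_vl] = [1, 2]

VLMAX = (128 × 1) / 32 = 4 lanes
iterations = ceil(2/4) = 1; final-pass vl = 2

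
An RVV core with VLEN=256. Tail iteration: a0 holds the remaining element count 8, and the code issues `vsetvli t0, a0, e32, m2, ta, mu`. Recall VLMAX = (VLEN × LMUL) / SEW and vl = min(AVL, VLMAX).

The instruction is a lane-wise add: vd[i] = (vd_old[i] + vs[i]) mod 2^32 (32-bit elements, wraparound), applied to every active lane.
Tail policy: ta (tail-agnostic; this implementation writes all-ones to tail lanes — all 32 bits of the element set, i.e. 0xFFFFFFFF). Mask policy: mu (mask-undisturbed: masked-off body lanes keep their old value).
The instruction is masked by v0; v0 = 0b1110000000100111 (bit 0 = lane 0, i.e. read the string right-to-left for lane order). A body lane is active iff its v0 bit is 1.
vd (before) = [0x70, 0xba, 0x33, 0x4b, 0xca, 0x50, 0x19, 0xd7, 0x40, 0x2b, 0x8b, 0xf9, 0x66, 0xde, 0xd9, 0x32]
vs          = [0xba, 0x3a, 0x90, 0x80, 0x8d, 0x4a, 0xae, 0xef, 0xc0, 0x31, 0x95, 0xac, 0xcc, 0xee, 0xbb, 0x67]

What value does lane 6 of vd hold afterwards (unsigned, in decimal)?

vd[6] = 25

VLMAX = (256 × 2) / 32 = 16 lanes
AVL=8 ≤ VLMAX=16, so vl = 8
vd[0] add(0x70,0xba) -> 0x12a
vd[1] add(0xba,0x3a) -> 0xf4
vd[2] add(0x33,0x90) -> 0xc3
vd[3] mask-off/keep -> 0x4b
vd[4] mask-off/keep -> 0xca
vd[5] add(0x50,0x4a) -> 0x9a
vd[6] mask-off/keep -> 0x19
vd[7] mask-off/keep -> 0xd7
vd[8] tail/ones -> 0xffffffff
vd[9] tail/ones -> 0xffffffff
vd[10] tail/ones -> 0xffffffff
vd[11] tail/ones -> 0xffffffff
vd[12] tail/ones -> 0xffffffff
vd[13] tail/ones -> 0xffffffff
vd[14] tail/ones -> 0xffffffff
vd[15] tail/ones -> 0xffffffff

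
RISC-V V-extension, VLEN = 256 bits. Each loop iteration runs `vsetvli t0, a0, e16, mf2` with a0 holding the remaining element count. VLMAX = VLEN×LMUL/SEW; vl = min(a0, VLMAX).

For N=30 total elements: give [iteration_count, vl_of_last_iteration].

VLMAX = VLEN×LMUL/SEW = 256×1/2/16 = 8
iterations = ceil(30/8) = 4; final-pass vl = 6

[iterations, last_vl] = [4, 6]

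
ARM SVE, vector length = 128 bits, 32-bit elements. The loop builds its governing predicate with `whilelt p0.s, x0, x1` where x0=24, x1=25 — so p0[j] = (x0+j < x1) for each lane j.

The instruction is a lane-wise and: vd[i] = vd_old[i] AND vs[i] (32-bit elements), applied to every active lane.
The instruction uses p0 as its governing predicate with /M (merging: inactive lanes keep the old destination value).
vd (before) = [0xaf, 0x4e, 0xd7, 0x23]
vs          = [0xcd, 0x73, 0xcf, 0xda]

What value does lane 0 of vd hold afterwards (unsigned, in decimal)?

128-bit reg / 32-bit elem → 4 lanes
p0[j] = (24+j < 25); true for j=0..0 → 1 lanes set
vd[0] and(0xaf,0xcd) -> 0x8d
vd[1] tail/keep -> 0x4e
vd[2] tail/keep -> 0xd7
vd[3] tail/keep -> 0x23

vd[0] = 141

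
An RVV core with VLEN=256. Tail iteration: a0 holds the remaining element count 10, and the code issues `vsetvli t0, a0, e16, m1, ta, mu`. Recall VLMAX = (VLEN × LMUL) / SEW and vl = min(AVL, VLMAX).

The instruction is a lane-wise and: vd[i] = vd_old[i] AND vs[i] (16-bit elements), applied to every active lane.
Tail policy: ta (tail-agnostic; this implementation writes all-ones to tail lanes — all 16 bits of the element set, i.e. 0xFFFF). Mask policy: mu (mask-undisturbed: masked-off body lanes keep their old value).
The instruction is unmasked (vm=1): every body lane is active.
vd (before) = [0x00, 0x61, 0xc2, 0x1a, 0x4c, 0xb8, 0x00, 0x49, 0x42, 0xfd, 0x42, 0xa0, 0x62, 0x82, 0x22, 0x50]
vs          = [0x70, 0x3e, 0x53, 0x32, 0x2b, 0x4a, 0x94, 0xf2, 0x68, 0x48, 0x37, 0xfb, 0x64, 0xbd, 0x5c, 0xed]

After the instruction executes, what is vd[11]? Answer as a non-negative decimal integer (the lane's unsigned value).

VLMAX = VLEN×LMUL/SEW = 256×1/16 = 16
AVL=10 ≤ VLMAX=16, so vl = 10
lane  0: and(0x00,0x70) ⇒ 0x00
lane  1: and(0x61,0x3e) ⇒ 0x20
lane  2: and(0xc2,0x53) ⇒ 0x42
lane  3: and(0x1a,0x32) ⇒ 0x12
lane  4: and(0x4c,0x2b) ⇒ 0x08
lane  5: and(0xb8,0x4a) ⇒ 0x08
lane  6: and(0x00,0x94) ⇒ 0x00
lane  7: and(0x49,0xf2) ⇒ 0x40
lane  8: and(0x42,0x68) ⇒ 0x40
lane  9: and(0xfd,0x48) ⇒ 0x48
lane 10: tail/ones ⇒ 0xffff
lane 11: tail/ones ⇒ 0xffff
lane 12: tail/ones ⇒ 0xffff
lane 13: tail/ones ⇒ 0xffff
lane 14: tail/ones ⇒ 0xffff
lane 15: tail/ones ⇒ 0xffff

vd[11] = 65535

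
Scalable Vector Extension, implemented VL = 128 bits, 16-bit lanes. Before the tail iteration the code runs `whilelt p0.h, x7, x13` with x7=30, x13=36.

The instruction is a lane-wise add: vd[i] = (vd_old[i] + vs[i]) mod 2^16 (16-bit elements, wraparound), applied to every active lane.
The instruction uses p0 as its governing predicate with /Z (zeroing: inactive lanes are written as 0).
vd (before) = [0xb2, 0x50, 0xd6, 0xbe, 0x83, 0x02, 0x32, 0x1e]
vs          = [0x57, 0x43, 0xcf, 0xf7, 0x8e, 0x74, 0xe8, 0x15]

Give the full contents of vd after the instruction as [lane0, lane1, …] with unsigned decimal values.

vd = [265, 147, 421, 437, 273, 118, 0, 0]

lane count: 128 div 16 = 8
whilelt: lane j active iff 30+j < 36 → j < 6 → 6 active
  i=0: add(0xb2,0x57) → 265
  i=1: add(0x50,0x43) → 147
  i=2: add(0xd6,0xcf) → 421
  i=3: add(0xbe,0xf7) → 437
  i=4: add(0x83,0x8e) → 273
  i=5: add(0x02,0x74) → 118
  i=6: tail/zero → 0
  i=7: tail/zero → 0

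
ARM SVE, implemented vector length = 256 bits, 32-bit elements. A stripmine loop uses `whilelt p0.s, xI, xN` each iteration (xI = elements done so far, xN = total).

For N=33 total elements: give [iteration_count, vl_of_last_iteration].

register lanes = 256/32 = 8
iterations = ceil(33/8) = 5; final-pass vl = 1

[iterations, last_vl] = [5, 1]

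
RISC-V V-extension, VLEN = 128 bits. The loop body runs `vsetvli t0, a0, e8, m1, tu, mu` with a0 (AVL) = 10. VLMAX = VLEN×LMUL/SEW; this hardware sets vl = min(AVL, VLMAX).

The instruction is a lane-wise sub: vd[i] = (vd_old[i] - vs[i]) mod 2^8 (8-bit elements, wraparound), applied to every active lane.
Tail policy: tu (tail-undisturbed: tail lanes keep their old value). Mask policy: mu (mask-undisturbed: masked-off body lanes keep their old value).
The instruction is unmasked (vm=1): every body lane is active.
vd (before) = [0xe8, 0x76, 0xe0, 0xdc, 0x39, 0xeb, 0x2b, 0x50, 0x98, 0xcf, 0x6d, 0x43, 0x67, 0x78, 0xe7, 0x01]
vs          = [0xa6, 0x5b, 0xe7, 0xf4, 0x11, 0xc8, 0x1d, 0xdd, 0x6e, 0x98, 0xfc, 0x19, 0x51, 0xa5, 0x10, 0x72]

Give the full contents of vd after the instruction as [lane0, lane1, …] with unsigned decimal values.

vd = [66, 27, 249, 232, 40, 35, 14, 115, 42, 55, 109, 67, 103, 120, 231, 1]

VLMAX = (128 × 1) / 8 = 16 lanes
vl = min(AVL, VLMAX) = min(10, 16) = 10
  i=0: sub(0xe8,0xa6) → 66
  i=1: sub(0x76,0x5b) → 27
  i=2: sub(0xe0,0xe7) → 249
  i=3: sub(0xdc,0xf4) → 232
  i=4: sub(0x39,0x11) → 40
  i=5: sub(0xeb,0xc8) → 35
  i=6: sub(0x2b,0x1d) → 14
  i=7: sub(0x50,0xdd) → 115
  i=8: sub(0x98,0x6e) → 42
  i=9: sub(0xcf,0x98) → 55
  i=10: tail/keep → 109
  i=11: tail/keep → 67
  i=12: tail/keep → 103
  i=13: tail/keep → 120
  i=14: tail/keep → 231
  i=15: tail/keep → 1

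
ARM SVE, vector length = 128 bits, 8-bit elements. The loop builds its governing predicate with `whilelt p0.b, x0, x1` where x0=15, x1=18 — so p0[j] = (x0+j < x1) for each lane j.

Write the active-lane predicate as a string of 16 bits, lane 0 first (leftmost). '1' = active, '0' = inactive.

128-bit reg / 8-bit elem → 16 lanes
p0[j] = (15+j < 18); true for j=0..2 → 3 lanes set
bits (lane 0 leftmost): 1110000000000000

predicate = 1110000000000000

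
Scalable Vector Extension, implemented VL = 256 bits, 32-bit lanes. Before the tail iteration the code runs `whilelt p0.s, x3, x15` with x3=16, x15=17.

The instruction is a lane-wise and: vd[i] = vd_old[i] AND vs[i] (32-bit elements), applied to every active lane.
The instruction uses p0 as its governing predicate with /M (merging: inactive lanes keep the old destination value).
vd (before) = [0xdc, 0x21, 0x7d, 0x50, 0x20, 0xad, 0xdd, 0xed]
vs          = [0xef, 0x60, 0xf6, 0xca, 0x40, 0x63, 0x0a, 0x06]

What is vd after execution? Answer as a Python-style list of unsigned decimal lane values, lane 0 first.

vd = [204, 33, 125, 80, 32, 173, 221, 237]

register lanes = 256/32 = 8
active while 16+j < 17, i.e. j ∈ [0,1) capped at 8 ⇒ 1
lane  0: and(0xdc,0xef) ⇒ 0xcc
lane  1: tail/keep ⇒ 0x21
lane  2: tail/keep ⇒ 0x7d
lane  3: tail/keep ⇒ 0x50
lane  4: tail/keep ⇒ 0x20
lane  5: tail/keep ⇒ 0xad
lane  6: tail/keep ⇒ 0xdd
lane  7: tail/keep ⇒ 0xed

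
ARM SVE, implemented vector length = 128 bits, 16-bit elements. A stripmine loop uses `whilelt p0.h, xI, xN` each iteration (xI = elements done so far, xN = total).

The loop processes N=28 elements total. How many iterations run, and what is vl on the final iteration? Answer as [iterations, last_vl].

[iterations, last_vl] = [4, 4]

128-bit reg / 16-bit elem → 8 lanes
28 elements at 8/iter → 4 passes, remainder 4 on the last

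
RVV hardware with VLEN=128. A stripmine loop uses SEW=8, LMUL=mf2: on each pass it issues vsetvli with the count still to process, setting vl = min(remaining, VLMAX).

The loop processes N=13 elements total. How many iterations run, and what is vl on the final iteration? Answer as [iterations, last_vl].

[iterations, last_vl] = [2, 5]

lanes per group: 128·1/2/8 = 8
13 elements at 8/iter → 2 passes, remainder 5 on the last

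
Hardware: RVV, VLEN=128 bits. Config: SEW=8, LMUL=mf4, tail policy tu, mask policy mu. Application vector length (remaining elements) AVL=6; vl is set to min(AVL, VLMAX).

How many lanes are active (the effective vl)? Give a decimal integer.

vl = 4

VLMAX = VLEN×LMUL/SEW = 128×1/4/8 = 4
AVL=6 > VLMAX=4, so vl = 4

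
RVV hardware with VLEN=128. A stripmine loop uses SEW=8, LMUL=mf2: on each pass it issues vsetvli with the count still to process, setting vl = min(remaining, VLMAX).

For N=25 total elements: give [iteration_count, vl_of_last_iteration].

VLMAX = VLEN×LMUL/SEW = 128×1/2/8 = 8
iterations = ceil(25/8) = 4; final-pass vl = 1

[iterations, last_vl] = [4, 1]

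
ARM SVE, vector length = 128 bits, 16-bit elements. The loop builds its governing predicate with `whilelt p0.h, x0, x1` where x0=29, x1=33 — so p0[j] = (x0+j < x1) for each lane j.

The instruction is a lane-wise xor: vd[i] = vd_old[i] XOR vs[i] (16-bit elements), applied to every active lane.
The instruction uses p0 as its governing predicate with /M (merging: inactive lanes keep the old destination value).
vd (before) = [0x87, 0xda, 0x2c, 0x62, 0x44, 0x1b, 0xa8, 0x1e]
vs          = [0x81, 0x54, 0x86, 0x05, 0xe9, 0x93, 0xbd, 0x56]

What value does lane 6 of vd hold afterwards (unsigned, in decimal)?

vd[6] = 168

register lanes = 128/16 = 8
p0[j] = (29+j < 33); true for j=0..3 → 4 lanes set
  i=0: xor(0x87,0x81) → 6
  i=1: xor(0xda,0x54) → 142
  i=2: xor(0x2c,0x86) → 170
  i=3: xor(0x62,0x05) → 103
  i=4: tail/keep → 68
  i=5: tail/keep → 27
  i=6: tail/keep → 168
  i=7: tail/keep → 30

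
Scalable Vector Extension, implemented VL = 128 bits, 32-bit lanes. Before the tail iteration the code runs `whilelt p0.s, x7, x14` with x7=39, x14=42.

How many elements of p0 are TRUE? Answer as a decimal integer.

vl = 3

register lanes = 128/32 = 4
p0[j] = (39+j < 42); true for j=0..2 → 3 lanes set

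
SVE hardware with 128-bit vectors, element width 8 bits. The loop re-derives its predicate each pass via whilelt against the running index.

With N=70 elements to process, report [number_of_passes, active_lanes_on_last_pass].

lane count: 128 div 8 = 16
N=70: ⌈70/16⌉ = 5 iters; last vl = 70 − 4×16 = 6

[iterations, last_vl] = [5, 6]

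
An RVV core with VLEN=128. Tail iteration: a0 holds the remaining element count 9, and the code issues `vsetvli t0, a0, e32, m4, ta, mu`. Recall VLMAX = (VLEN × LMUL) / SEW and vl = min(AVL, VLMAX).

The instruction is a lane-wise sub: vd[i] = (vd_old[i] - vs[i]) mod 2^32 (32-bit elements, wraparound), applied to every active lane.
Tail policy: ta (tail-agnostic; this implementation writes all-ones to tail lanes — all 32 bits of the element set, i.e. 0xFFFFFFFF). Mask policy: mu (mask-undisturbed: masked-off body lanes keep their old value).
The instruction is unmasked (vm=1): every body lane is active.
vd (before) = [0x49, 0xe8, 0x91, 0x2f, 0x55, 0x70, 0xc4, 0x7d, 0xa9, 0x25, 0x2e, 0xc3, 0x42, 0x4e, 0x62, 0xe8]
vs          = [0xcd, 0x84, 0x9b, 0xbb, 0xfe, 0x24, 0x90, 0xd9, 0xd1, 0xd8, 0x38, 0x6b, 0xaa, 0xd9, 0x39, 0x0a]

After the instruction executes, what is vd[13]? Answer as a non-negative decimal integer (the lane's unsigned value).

vd[13] = 4294967295

lanes per group: 128·4/32 = 16
vl ← min(9, 16) = 9
lane  0: sub(0x49,0xcd) ⇒ 0xffffff7c
lane  1: sub(0xe8,0x84) ⇒ 0x64
lane  2: sub(0x91,0x9b) ⇒ 0xfffffff6
lane  3: sub(0x2f,0xbb) ⇒ 0xffffff74
lane  4: sub(0x55,0xfe) ⇒ 0xffffff57
lane  5: sub(0x70,0x24) ⇒ 0x4c
lane  6: sub(0xc4,0x90) ⇒ 0x34
lane  7: sub(0x7d,0xd9) ⇒ 0xffffffa4
lane  8: sub(0xa9,0xd1) ⇒ 0xffffffd8
lane  9: tail/ones ⇒ 0xffffffff
lane 10: tail/ones ⇒ 0xffffffff
lane 11: tail/ones ⇒ 0xffffffff
lane 12: tail/ones ⇒ 0xffffffff
lane 13: tail/ones ⇒ 0xffffffff
lane 14: tail/ones ⇒ 0xffffffff
lane 15: tail/ones ⇒ 0xffffffff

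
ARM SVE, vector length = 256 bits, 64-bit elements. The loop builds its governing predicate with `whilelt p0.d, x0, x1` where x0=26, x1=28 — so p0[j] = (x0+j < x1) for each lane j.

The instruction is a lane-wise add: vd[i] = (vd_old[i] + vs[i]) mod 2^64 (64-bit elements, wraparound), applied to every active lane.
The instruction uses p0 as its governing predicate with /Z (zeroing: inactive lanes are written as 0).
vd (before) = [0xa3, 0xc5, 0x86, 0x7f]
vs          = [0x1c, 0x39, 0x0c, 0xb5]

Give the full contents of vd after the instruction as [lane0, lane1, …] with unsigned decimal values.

vd = [191, 254, 0, 0]

lane count: 256 div 64 = 4
active while 26+j < 28, i.e. j ∈ [0,2) capped at 4 ⇒ 2
[0] add(0xa3,0x1c) = 0xbf
[1] add(0xc5,0x39) = 0xfe
[2] tail/zero = 0x00
[3] tail/zero = 0x00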